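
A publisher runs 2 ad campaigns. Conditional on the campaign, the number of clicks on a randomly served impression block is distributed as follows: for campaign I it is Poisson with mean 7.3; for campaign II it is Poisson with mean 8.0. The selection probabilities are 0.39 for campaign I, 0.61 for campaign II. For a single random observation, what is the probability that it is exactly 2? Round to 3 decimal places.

0.014

Conditional on each campaign, P(X = 2): I: 0.0179997; II: 0.0107348.
By total probability, P(X = 2) = 0.39·0.0179997 + 0.61·0.0107348 = 0.0135681.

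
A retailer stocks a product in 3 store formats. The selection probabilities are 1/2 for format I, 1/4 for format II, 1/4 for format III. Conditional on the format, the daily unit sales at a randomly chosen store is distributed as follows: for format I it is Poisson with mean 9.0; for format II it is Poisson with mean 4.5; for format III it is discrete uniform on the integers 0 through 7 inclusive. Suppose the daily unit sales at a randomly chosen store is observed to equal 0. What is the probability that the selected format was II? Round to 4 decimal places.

Likelihoods P(X=0 | ·): I: 0.00012341; II: 0.011109; III: 0.125.
Posterior ∝ prior × likelihood. Numerator for II: 0.25·0.011109 = 0.00277725.
Normalizing constant: 0.5·0.00012341 + 0.25·0.011109 + 0.25·0.125 = 0.034089.
P(II | observation) = 0.00277725 / 0.034089 = 0.0814706.

0.0815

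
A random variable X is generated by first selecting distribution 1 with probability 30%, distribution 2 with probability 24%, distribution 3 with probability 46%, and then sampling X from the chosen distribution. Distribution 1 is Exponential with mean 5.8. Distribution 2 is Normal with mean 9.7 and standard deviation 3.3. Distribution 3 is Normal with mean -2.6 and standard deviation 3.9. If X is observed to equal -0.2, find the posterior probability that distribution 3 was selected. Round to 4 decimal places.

Likelihoods f(-0.2 | ·): 1: 0; 2: 0.00134298; 3: 0.0846471.
Posterior ∝ prior × likelihood. Numerator for 3: 0.46·0.0846471 = 0.0389377.
Normalizing constant: 0.3·0 + 0.24·0.00134298 + 0.46·0.0846471 = 0.03926.
P(3 | observation) = 0.0389377 / 0.03926 = 0.99179.

0.9918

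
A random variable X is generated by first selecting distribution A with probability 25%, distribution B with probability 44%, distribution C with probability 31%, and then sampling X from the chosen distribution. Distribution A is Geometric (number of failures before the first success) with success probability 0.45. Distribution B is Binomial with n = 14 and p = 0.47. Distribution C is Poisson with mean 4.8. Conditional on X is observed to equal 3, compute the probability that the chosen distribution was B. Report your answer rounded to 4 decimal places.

0.1899

Likelihoods P(X=3 | ·): A: 0.0748688; B: 0.0350291; C: 0.151691.
Posterior ∝ prior × likelihood. Numerator for B: 0.44·0.0350291 = 0.0154128.
Normalizing constant: 0.25·0.0748688 + 0.44·0.0350291 + 0.31·0.151691 = 0.0811541.
P(B | observation) = 0.0154128 / 0.0811541 = 0.18992.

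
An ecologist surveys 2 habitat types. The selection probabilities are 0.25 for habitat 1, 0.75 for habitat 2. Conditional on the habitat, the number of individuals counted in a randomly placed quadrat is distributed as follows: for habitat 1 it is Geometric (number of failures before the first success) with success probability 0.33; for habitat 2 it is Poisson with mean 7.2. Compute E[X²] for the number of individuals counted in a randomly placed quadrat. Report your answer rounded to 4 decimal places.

46.8486

For each component E[X²] = Var + (mean)², giving 1: 10.2746; 2: 59.04.
Overall E[X²] = 0.25·10.2746 + 0.75·59.04 = 46.8486.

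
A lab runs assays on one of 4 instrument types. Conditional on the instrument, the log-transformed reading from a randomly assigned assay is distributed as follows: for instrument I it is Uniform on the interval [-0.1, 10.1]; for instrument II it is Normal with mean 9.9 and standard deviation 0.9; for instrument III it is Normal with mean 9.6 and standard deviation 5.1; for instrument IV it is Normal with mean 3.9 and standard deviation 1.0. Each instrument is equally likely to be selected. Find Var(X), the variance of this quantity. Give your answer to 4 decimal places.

16.3075

Per component, I: μ=5, E[X²]=33.67; II: μ=9.9, E[X²]=98.82; III: μ=9.6, E[X²]=118.17; IV: μ=3.9, E[X²]=16.21.
E[X] = 0.25·5 + 0.25·9.9 + 0.25·9.6 + 0.25·3.9 = 7.1.
E[X²] = 0.25·33.67 + 0.25·98.82 + 0.25·118.17 + 0.25·16.21 = 66.7175.
Var(X) = E[X²] − (E[X])² = 66.7175 − 50.41 = 16.3075.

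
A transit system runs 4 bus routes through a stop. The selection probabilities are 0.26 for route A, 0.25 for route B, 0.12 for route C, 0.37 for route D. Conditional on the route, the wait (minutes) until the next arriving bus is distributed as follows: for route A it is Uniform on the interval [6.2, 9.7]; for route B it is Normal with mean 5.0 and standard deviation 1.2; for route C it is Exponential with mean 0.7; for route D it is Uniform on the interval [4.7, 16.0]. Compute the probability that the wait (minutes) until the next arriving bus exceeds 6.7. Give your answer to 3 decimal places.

Conditional on each route, P(X > 6.7): A: 0.857143; B: 0.0782902; C: 6.96918e-05; D: 0.823009.
By total probability, P(X > 6.7) = 0.26·0.857143 + 0.25·0.0782902 + 0.12·6.96918e-05 + 0.37·0.823009 = 0.546951.

0.547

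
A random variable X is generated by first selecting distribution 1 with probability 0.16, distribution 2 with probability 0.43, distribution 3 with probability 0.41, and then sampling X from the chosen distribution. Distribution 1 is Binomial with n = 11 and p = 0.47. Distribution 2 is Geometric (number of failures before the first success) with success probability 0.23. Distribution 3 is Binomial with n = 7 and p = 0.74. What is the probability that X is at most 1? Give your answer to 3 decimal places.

Conditional on each component, P(X ≤ 1): 1: 0.00996859; 2: 0.4071; 3: 0.0016805.
By total probability, P(X ≤ 1) = 0.16·0.00996859 + 0.43·0.4071 + 0.41·0.0016805 = 0.177337.

0.177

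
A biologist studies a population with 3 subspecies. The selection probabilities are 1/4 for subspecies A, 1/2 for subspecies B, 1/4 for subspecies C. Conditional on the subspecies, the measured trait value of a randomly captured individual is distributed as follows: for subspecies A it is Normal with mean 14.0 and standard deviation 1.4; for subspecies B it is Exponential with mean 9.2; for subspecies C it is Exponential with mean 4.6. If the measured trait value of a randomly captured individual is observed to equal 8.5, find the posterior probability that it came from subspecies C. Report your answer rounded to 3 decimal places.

Likelihoods f(8.5 | ·): A: 0.000126883; B: 0.0431481; C: 0.0342564.
Posterior ∝ prior × likelihood. Numerator for C: 0.25·0.0342564 = 0.0085641.
Normalizing constant: 0.25·0.000126883 + 0.5·0.0431481 + 0.25·0.0342564 = 0.0301699.
P(C | observation) = 0.0085641 / 0.0301699 = 0.283862.

0.284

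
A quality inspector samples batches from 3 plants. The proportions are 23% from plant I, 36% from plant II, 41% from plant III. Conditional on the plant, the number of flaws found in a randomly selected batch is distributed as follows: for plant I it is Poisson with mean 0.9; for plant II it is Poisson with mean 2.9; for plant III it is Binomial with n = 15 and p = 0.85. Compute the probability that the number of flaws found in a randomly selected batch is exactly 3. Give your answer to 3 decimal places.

Conditional on each plant, P(X = 3): I: 0.0493982; II: 0.22366; III: 3.62546e-08.
By total probability, P(X = 3) = 0.23·0.0493982 + 0.36·0.22366 + 0.41·3.62546e-08 = 0.0918793.

0.092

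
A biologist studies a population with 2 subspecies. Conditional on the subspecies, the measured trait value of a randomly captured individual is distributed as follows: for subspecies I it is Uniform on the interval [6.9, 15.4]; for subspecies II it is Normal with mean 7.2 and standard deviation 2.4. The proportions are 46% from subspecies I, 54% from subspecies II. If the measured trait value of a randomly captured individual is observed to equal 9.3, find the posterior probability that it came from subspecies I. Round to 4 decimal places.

Likelihoods f(9.3 | ·): I: 0.117647; II: 0.113356.
Posterior ∝ prior × likelihood. Numerator for I: 0.46·0.117647 = 0.0541176.
Normalizing constant: 0.46·0.117647 + 0.54·0.113356 = 0.11533.
P(I | observation) = 0.0541176 / 0.11533 = 0.469242.

0.4692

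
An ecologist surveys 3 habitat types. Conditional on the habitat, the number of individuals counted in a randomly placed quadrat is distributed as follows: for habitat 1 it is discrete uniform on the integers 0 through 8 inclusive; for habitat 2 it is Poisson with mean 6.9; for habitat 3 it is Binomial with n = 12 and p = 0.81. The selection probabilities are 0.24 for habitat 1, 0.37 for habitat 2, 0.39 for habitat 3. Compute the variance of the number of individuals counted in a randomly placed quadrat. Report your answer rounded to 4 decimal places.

9.8300

Per component, 1: μ=4, E[X²]=22.6667; 2: μ=6.9, E[X²]=54.51; 3: μ=9.72, E[X²]=96.3252.
E[X] = 0.24·4 + 0.37·6.9 + 0.39·9.72 = 7.3038.
E[X²] = 0.24·22.6667 + 0.37·54.51 + 0.39·96.3252 = 63.1755.
Var(X) = E[X²] − (E[X])² = 63.1755 − 53.3455 = 9.83003.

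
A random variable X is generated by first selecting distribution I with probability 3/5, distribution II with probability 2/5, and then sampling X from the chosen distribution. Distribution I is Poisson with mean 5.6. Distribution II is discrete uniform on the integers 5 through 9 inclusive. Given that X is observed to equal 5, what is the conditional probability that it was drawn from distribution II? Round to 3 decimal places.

Likelihoods P(X=5 | ·): I: 0.169711; II: 0.2.
Posterior ∝ prior × likelihood. Numerator for II: 0.4·0.2 = 0.08.
Normalizing constant: 0.6·0.169711 + 0.4·0.2 = 0.181827.
P(II | observation) = 0.08 / 0.181827 = 0.43998.

0.440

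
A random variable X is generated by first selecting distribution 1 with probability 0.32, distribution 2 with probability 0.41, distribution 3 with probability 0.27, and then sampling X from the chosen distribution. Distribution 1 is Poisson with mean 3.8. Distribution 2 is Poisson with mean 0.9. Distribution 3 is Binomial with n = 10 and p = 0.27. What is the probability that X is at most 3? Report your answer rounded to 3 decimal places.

0.752

Conditional on each component, P(X ≤ 3): 1: 0.473485; 2: 0.986541; 3: 0.727424.
By total probability, P(X ≤ 3) = 0.32·0.473485 + 0.41·0.986541 + 0.27·0.727424 = 0.752402.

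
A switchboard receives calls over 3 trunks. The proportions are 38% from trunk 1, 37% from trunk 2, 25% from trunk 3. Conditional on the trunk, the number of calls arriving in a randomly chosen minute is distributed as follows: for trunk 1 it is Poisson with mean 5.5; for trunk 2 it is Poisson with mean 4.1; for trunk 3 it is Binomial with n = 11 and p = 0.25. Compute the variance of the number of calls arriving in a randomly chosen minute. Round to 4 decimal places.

5.2852

Per component, 1: μ=5.5, E[X²]=35.75; 2: μ=4.1, E[X²]=20.91; 3: μ=2.75, E[X²]=9.625.
E[X] = 0.38·5.5 + 0.37·4.1 + 0.25·2.75 = 4.2945.
E[X²] = 0.38·35.75 + 0.37·20.91 + 0.25·9.625 = 23.7279.
Var(X) = E[X²] − (E[X])² = 23.7279 − 18.4427 = 5.28522.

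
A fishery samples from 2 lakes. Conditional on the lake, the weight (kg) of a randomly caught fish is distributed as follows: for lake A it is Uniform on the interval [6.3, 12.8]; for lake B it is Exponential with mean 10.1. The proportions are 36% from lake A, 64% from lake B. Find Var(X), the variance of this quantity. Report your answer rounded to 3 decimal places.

66.624

Per component, A: μ=9.55, E[X²]=94.7233; B: μ=10.1, E[X²]=204.02.
E[X] = 0.36·9.55 + 0.64·10.1 = 9.902.
E[X²] = 0.36·94.7233 + 0.64·204.02 = 164.673.
Var(X) = E[X²] − (E[X])² = 164.673 − 98.0496 = 66.6236.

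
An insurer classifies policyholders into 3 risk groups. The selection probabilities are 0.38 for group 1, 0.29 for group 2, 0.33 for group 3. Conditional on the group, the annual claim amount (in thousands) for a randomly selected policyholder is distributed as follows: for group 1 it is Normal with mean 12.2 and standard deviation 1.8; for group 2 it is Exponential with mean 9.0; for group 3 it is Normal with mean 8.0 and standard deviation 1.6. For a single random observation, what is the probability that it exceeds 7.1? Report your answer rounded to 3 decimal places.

0.746

Conditional on each group, P(X > 7.1): 1: 0.997697; 2: 0.454349; 3: 0.713112.
By total probability, P(X > 7.1) = 0.38·0.997697 + 0.29·0.454349 + 0.33·0.713112 = 0.746213.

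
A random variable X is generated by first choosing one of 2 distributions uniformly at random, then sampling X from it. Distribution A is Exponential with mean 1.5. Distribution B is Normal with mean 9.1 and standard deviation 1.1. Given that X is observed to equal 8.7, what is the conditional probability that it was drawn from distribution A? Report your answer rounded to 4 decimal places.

Likelihoods f(8.7 | ·): A: 0.00201837; B: 0.339472.
Posterior ∝ prior × likelihood. Numerator for A: 0.5·0.00201837 = 0.00100918.
Normalizing constant: 0.5·0.00201837 + 0.5·0.339472 = 0.170745.
P(A | observation) = 0.00100918 / 0.170745 = 0.00591048.

0.0059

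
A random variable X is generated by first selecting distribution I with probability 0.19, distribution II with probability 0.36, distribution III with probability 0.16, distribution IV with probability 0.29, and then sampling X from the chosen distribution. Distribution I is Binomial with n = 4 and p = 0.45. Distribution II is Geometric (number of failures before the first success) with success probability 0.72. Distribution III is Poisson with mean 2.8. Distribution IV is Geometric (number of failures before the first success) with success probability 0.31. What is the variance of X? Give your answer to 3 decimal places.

3.792

Per component, I: μ=1.8, E[X²]=4.23; II: μ=0.388889, E[X²]=0.691358; III: μ=2.8, E[X²]=10.64; IV: μ=2.22581, E[X²]=12.1342.
E[X] = 0.19·1.8 + 0.36·0.388889 + 0.16·2.8 + 0.29·2.22581 = 1.57548.
E[X²] = 0.19·4.23 + 0.36·0.691358 + 0.16·10.64 + 0.29·12.1342 = 6.27392.
Var(X) = E[X²] − (E[X])² = 6.27392 − 2.48215 = 3.79177.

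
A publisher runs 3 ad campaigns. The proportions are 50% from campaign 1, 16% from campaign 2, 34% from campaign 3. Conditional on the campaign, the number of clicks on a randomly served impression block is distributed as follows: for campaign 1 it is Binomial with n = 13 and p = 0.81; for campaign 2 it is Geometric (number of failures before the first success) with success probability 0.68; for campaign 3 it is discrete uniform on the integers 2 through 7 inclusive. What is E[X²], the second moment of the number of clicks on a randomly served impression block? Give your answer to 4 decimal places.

For each component E[X²] = Var + (mean)², giving 1: 112.882; 2: 0.913495; 3: 23.1667.
Overall E[X²] = 0.5·112.882 + 0.16·0.913495 + 0.34·23.1667 = 64.4636.

64.4636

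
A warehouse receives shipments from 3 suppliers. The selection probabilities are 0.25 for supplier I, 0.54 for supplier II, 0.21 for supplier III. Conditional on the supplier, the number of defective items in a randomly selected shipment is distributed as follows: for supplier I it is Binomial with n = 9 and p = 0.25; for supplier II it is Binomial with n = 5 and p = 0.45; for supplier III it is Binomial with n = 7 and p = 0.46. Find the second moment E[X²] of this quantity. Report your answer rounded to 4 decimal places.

For each component E[X²] = Var + (mean)², giving I: 6.75; II: 6.3; III: 12.1072.
Overall E[X²] = 0.25·6.75 + 0.54·6.3 + 0.21·12.1072 = 7.63201.

7.6320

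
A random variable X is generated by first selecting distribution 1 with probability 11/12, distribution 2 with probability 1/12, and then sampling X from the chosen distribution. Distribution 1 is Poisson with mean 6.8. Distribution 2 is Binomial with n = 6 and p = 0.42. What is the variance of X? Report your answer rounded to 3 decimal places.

7.754

Per component, 1: μ=6.8, E[X²]=53.04; 2: μ=2.52, E[X²]=7.812.
E[X] = 0.916667·6.8 + 0.0833333·2.52 = 6.44333.
E[X²] = 0.916667·53.04 + 0.0833333·7.812 = 49.271.
Var(X) = E[X²] − (E[X])² = 49.271 − 41.5165 = 7.75446.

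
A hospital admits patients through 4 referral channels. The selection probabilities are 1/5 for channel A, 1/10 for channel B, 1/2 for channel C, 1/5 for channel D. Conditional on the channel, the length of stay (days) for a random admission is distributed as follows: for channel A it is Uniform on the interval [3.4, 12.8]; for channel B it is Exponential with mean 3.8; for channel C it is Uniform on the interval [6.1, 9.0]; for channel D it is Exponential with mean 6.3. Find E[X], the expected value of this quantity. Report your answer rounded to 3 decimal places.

7.035

Component means — A: 8.1; B: 3.8; C: 7.55; D: 6.3.
E[X] = 0.2·8.1 + 0.1·3.8 + 0.5·7.55 + 0.2·6.3 = 7.035.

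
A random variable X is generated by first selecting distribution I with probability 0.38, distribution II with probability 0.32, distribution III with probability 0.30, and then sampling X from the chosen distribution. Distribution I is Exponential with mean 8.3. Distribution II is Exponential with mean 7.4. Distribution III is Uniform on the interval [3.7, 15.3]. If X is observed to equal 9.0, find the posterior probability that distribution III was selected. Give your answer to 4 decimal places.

0.4775

Likelihoods f(9.0 | ·): I: 0.040738; II: 0.0400472; III: 0.0862069.
Posterior ∝ prior × likelihood. Numerator for III: 0.3·0.0862069 = 0.0258621.
Normalizing constant: 0.38·0.040738 + 0.32·0.0400472 + 0.3·0.0862069 = 0.0541576.
P(III | observation) = 0.0258621 / 0.0541576 = 0.477533.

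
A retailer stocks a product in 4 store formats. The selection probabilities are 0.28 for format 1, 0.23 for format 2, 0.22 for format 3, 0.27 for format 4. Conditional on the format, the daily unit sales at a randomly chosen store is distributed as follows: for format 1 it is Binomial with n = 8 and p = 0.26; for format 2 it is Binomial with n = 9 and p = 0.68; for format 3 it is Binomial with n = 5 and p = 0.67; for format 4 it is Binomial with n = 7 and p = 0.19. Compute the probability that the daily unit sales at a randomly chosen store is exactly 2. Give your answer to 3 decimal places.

Conditional on each format, P(X = 2): 1: 0.31081; 2: 0.00571966; 3: 0.161321; 4: 0.264333.
By total probability, P(X = 2) = 0.28·0.31081 + 0.23·0.00571966 + 0.22·0.161321 + 0.27·0.264333 = 0.195203.

0.195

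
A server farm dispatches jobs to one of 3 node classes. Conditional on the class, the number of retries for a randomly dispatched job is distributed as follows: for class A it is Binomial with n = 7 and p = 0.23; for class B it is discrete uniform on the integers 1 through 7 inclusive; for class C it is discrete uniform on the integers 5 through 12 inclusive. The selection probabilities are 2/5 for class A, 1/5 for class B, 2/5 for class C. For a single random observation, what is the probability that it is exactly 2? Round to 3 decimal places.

Conditional on each class, P(X = 2): A: 0.300697; B: 0.142857; C: 0.
By total probability, P(X = 2) = 0.4·0.300697 + 0.2·0.142857 + 0.4·0 = 0.14885.

0.149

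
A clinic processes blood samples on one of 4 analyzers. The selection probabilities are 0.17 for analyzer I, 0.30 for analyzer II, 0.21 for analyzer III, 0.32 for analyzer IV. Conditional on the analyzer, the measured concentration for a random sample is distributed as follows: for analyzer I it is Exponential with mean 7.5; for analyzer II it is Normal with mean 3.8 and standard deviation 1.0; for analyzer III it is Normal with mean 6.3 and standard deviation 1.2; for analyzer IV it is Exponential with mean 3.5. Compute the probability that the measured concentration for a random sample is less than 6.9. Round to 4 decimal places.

Conditional on each analyzer, P(X < 6.9): I: 0.601481; II: 0.999032; III: 0.691462; IV: 0.860742.
By total probability, P(X < 6.9) = 0.17·0.601481 + 0.3·0.999032 + 0.21·0.691462 + 0.32·0.860742 = 0.822606.

0.8226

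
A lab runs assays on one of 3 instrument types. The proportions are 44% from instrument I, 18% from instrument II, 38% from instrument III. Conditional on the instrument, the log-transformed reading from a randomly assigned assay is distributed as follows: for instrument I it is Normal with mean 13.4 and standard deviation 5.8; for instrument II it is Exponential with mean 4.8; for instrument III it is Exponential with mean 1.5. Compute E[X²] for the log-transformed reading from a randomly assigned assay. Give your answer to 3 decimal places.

For each component E[X²] = Var + (mean)², giving I: 213.2; II: 46.08; III: 4.5.
Overall E[X²] = 0.44·213.2 + 0.18·46.08 + 0.38·4.5 = 103.812.

103.812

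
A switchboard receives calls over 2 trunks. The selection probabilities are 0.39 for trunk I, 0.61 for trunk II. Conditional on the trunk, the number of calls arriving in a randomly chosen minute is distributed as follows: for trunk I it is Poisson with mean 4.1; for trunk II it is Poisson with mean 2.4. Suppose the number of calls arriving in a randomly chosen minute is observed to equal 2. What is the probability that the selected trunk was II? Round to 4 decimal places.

0.7458

Likelihoods P(X=2 | ·): I: 0.139293; II: 0.261268.
Posterior ∝ prior × likelihood. Numerator for II: 0.61·0.261268 = 0.159373.
Normalizing constant: 0.39·0.139293 + 0.61·0.261268 = 0.213698.
P(II | observation) = 0.159373 / 0.213698 = 0.745789.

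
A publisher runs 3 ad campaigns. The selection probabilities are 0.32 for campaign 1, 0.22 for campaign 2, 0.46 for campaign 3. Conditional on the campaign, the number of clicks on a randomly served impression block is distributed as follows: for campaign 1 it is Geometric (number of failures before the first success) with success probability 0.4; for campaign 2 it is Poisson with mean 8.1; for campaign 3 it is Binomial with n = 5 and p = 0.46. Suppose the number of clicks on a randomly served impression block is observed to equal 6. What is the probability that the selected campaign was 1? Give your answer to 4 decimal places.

Likelihoods P(X=6 | ·): 1: 0.0186624; 2: 0.119067; 3: 0.
Posterior ∝ prior × likelihood. Numerator for 1: 0.32·0.0186624 = 0.00597197.
Normalizing constant: 0.32·0.0186624 + 0.22·0.119067 + 0.46·0 = 0.0321668.
P(1 | observation) = 0.00597197 / 0.0321668 = 0.185656.

0.1857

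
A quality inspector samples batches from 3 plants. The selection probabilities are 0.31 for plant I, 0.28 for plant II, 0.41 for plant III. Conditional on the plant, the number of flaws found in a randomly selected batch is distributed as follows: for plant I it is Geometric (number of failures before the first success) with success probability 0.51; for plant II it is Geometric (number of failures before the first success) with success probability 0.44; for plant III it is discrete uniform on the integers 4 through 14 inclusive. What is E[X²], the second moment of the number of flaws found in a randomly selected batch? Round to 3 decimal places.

39.444

For each component E[X²] = Var + (mean)², giving I: 2.807; II: 4.5124; III: 91.
Overall E[X²] = 0.31·2.807 + 0.28·4.5124 + 0.41·91 = 39.4436.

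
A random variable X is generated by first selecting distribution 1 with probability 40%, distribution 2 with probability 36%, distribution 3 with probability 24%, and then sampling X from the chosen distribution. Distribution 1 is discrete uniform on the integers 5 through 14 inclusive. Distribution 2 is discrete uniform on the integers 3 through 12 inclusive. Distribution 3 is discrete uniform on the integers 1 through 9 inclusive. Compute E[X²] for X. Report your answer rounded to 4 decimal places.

70.2200

For each component E[X²] = Var + (mean)², giving 1: 98.5; 2: 64.5; 3: 31.6667.
Overall E[X²] = 0.4·98.5 + 0.36·64.5 + 0.24·31.6667 = 70.22.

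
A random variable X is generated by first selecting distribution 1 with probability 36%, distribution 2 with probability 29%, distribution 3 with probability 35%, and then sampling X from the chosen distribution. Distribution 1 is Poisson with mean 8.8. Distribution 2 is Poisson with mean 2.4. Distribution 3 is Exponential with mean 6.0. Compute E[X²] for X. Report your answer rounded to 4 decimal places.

58.6128

For each component E[X²] = Var + (mean)², giving 1: 86.24; 2: 8.16; 3: 72.
Overall E[X²] = 0.36·86.24 + 0.29·8.16 + 0.35·72 = 58.6128.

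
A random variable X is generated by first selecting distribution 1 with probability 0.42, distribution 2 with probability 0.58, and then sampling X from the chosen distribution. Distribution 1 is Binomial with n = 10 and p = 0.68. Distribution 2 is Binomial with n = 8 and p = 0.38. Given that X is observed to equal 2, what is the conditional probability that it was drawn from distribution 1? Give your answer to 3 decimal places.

0.007

Likelihoods P(X=2 | ·): 1: 0.00228786; 2: 0.229655.
Posterior ∝ prior × likelihood. Numerator for 1: 0.42·0.00228786 = 0.000960903.
Normalizing constant: 0.42·0.00228786 + 0.58·0.229655 = 0.134161.
P(1 | observation) = 0.000960903 / 0.134161 = 0.00716233.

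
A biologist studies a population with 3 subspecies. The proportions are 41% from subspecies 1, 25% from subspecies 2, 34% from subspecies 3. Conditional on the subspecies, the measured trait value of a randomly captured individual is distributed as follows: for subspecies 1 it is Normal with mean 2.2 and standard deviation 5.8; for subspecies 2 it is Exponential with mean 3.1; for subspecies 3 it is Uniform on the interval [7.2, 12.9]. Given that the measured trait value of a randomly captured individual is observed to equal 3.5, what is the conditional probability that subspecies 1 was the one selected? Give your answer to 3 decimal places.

0.513

Likelihoods f(3.5 | ·): 1: 0.0670769; 2: 0.104305; 3: 0.
Posterior ∝ prior × likelihood. Numerator for 1: 0.41·0.0670769 = 0.0275015.
Normalizing constant: 0.41·0.0670769 + 0.25·0.104305 + 0.34·0 = 0.0535778.
P(1 | observation) = 0.0275015 / 0.0535778 = 0.513301.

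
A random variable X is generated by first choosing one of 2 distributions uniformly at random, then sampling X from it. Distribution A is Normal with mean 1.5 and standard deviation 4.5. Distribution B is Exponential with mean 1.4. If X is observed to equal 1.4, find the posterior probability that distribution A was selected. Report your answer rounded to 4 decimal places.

0.2522

Likelihoods f(1.4 | ·): A: 0.088632; B: 0.262771.
Posterior ∝ prior × likelihood. Numerator for A: 0.5·0.088632 = 0.044316.
Normalizing constant: 0.5·0.088632 + 0.5·0.262771 = 0.175701.
P(A | observation) = 0.044316 / 0.175701 = 0.252223.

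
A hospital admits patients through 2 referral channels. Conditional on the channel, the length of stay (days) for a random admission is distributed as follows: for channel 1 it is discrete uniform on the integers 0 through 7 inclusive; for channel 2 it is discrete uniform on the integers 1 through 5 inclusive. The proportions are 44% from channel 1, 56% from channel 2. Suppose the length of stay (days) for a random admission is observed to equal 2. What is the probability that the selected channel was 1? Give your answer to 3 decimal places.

0.329

Likelihoods P(X=2 | ·): 1: 0.125; 2: 0.2.
Posterior ∝ prior × likelihood. Numerator for 1: 0.44·0.125 = 0.055.
Normalizing constant: 0.44·0.125 + 0.56·0.2 = 0.167.
P(1 | observation) = 0.055 / 0.167 = 0.329341.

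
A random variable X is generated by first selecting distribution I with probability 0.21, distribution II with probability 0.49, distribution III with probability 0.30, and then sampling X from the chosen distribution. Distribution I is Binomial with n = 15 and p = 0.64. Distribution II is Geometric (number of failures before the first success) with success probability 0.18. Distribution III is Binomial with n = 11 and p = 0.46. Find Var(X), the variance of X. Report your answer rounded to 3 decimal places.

Per component, I: μ=9.6, E[X²]=95.616; II: μ=4.55556, E[X²]=46.0617; III: μ=5.06, E[X²]=28.336.
E[X] = 0.21·9.6 + 0.49·4.55556 + 0.3·5.06 = 5.76622.
E[X²] = 0.21·95.616 + 0.49·46.0617 + 0.3·28.336 = 51.1504.
Var(X) = E[X²] − (E[X])² = 51.1504 − 33.2493 = 17.9011.

17.901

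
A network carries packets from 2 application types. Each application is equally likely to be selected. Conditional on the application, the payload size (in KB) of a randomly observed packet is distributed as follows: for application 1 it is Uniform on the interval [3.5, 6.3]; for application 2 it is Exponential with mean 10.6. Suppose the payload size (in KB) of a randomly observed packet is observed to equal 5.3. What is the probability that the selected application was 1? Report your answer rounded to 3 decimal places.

Likelihoods f(5.3 | ·): 1: 0.357143; 2: 0.0572199.
Posterior ∝ prior × likelihood. Numerator for 1: 0.5·0.357143 = 0.178571.
Normalizing constant: 0.5·0.357143 + 0.5·0.0572199 = 0.207181.
P(1 | observation) = 0.178571 / 0.207181 = 0.861909.

0.862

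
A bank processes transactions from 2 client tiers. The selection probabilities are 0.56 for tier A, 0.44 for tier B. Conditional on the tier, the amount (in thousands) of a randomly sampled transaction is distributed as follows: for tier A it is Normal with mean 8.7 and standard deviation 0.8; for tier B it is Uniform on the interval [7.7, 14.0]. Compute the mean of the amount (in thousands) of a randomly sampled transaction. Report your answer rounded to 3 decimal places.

9.646

Component means — A: 8.7; B: 10.85.
E[X] = 0.56·8.7 + 0.44·10.85 = 9.646.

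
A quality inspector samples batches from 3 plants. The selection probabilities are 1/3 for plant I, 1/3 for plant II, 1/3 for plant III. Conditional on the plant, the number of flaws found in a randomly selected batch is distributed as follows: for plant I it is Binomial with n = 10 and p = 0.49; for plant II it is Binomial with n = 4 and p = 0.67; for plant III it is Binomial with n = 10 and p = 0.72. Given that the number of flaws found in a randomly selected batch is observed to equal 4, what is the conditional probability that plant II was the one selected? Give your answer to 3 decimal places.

Likelihoods P(X=4 | ·): I: 0.213022; II: 0.201511; III: 0.0271955.
Posterior ∝ prior × likelihood. Numerator for II: 0.333333·0.201511 = 0.0671704.
Normalizing constant: 0.333333·0.213022 + 0.333333·0.201511 + 0.333333·0.0271955 = 0.147243.
P(II | observation) = 0.0671704 / 0.147243 = 0.456188.

0.456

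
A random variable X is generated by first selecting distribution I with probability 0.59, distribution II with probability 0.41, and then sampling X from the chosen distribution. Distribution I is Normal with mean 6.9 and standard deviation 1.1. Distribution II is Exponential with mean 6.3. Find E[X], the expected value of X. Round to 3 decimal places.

6.654

Component means — I: 6.9; II: 6.3.
E[X] = 0.59·6.9 + 0.41·6.3 = 6.654.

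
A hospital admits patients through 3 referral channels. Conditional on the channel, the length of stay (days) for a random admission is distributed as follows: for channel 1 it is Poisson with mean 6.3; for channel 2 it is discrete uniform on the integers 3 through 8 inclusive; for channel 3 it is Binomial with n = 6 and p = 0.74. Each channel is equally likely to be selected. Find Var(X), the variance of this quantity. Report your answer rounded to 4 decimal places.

4.0374

Per component, 1: μ=6.3, E[X²]=45.99; 2: μ=5.5, E[X²]=33.1667; 3: μ=4.44, E[X²]=20.868.
E[X] = 0.333333·6.3 + 0.333333·5.5 + 0.333333·4.44 = 5.41333.
E[X²] = 0.333333·45.99 + 0.333333·33.1667 + 0.333333·20.868 = 33.3416.
Var(X) = E[X²] − (E[X])² = 33.3416 − 29.3042 = 4.03738.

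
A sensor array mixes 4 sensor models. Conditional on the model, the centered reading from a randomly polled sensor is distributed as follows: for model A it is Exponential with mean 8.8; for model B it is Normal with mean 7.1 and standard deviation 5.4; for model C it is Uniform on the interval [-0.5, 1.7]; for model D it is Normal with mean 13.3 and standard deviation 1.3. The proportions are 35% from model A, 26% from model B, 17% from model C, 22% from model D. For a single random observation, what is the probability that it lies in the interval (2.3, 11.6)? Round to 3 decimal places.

Conditional on each model, P(2.3 < X < 11.6): A: 0.502379; B: 0.61064; C: 0; D: 0.0954888.
By total probability, P(2.3 < X < 11.6) = 0.35·0.502379 + 0.26·0.61064 + 0.17·0 + 0.22·0.0954888 = 0.355607.

0.356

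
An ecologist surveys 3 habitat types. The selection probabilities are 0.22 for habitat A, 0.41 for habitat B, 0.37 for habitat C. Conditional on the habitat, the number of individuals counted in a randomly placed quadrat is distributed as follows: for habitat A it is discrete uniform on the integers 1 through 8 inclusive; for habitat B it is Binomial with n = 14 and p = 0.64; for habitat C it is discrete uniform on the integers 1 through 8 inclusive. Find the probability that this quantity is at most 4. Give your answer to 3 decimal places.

Conditional on each habitat, P(X ≤ 4): A: 0.5; B: 0.0075886; C: 0.5.
By total probability, P(X ≤ 4) = 0.22·0.5 + 0.41·0.0075886 + 0.37·0.5 = 0.298111.

0.298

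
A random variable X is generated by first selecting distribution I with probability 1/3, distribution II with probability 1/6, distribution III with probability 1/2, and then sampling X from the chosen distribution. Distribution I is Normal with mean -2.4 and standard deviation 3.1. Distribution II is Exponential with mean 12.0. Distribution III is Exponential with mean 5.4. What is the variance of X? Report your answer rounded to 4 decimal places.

Per component, I: μ=-2.4, E[X²]=15.37; II: μ=12, E[X²]=288; III: μ=5.4, E[X²]=58.32.
E[X] = 0.333333·-2.4 + 0.166667·12 + 0.5·5.4 = 3.9.
E[X²] = 0.333333·15.37 + 0.166667·288 + 0.5·58.32 = 82.2833.
Var(X) = E[X²] − (E[X])² = 82.2833 − 15.21 = 67.0733.

67.0733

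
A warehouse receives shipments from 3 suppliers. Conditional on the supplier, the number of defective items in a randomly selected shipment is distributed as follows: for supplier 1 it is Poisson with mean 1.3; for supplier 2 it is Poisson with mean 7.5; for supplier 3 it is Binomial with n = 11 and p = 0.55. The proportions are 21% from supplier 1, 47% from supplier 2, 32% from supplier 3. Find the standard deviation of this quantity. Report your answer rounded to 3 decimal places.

3.209

Per component, 1: μ=1.3, E[X²]=2.99; 2: μ=7.5, E[X²]=63.75; 3: μ=6.05, E[X²]=39.325.
E[X] = 0.21·1.3 + 0.47·7.5 + 0.32·6.05 = 5.734.
E[X²] = 0.21·2.99 + 0.47·63.75 + 0.32·39.325 = 43.1744.
Var(X) = E[X²] − (E[X])² = 43.1744 − 32.8788 = 10.2956.
SD(X) = √10.2956 = 3.20868.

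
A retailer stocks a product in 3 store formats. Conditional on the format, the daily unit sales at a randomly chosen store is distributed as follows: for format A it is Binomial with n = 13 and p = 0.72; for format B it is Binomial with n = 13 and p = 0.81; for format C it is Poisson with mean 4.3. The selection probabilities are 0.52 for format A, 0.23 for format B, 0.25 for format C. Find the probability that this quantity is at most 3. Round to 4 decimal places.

Conditional on each format, P(X ≤ 3): A: 0.00035196; B: 9.93861e-06; C: 0.377154.
By total probability, P(X ≤ 3) = 0.52·0.00035196 + 0.23·9.93861e-06 + 0.25·0.377154 = 0.0944738.

0.0945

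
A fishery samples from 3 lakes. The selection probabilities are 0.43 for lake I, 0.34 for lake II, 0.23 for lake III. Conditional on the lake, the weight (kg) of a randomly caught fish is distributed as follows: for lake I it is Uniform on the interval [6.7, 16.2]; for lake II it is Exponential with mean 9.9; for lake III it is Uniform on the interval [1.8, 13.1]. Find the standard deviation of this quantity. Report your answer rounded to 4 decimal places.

6.4349

Per component, I: μ=11.45, E[X²]=138.623; II: μ=9.9, E[X²]=196.02; III: μ=7.45, E[X²]=66.1433.
E[X] = 0.43·11.45 + 0.34·9.9 + 0.23·7.45 = 10.003.
E[X²] = 0.43·138.623 + 0.34·196.02 + 0.23·66.1433 = 141.468.
Var(X) = E[X²] − (E[X])² = 141.468 − 100.06 = 41.4078.
SD(X) = √41.4078 = 6.43489.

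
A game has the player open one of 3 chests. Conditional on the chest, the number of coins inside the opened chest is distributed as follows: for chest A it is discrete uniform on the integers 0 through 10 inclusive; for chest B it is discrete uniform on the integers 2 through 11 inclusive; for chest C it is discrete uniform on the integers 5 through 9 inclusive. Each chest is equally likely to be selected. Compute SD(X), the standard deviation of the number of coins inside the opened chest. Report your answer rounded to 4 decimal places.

Per component, A: μ=5, E[X²]=35; B: μ=6.5, E[X²]=50.5; C: μ=7, E[X²]=51.
E[X] = 0.333333·5 + 0.333333·6.5 + 0.333333·7 = 6.16667.
E[X²] = 0.333333·35 + 0.333333·50.5 + 0.333333·51 = 45.5.
Var(X) = E[X²] − (E[X])² = 45.5 − 38.0278 = 7.47222.
SD(X) = √7.47222 = 2.73354.

2.7335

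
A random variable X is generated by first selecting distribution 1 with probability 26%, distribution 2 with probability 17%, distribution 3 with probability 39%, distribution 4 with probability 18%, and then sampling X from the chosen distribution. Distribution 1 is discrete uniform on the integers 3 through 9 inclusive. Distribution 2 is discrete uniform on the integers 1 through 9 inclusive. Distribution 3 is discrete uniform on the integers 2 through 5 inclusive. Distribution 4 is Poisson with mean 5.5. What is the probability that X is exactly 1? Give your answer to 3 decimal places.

Conditional on each component, P(X = 1): 1: 0; 2: 0.111111; 3: 0; 4: 0.0224772.
By total probability, P(X = 1) = 0.26·0 + 0.17·0.111111 + 0.39·0 + 0.18·0.0224772 = 0.0229348.

0.023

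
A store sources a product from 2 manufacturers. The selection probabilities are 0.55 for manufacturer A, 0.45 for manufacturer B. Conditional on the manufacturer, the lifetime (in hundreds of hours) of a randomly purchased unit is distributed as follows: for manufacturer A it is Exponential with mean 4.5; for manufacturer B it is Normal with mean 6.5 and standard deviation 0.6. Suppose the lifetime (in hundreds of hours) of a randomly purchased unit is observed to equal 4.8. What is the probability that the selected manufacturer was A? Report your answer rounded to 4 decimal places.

0.8861

Likelihoods f(4.8 | ·): A: 0.0764786; B: 0.0120102.
Posterior ∝ prior × likelihood. Numerator for A: 0.55·0.0764786 = 0.0420632.
Normalizing constant: 0.55·0.0764786 + 0.45·0.0120102 = 0.0474678.
P(A | observation) = 0.0420632 / 0.0474678 = 0.886142.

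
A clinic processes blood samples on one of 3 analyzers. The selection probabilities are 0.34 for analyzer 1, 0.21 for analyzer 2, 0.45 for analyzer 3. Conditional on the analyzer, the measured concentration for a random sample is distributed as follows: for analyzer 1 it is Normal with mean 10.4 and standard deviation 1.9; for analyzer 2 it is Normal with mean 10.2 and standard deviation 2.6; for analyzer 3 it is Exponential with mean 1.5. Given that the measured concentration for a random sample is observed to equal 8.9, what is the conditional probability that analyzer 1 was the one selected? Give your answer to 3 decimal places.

0.641

Likelihoods f(8.9 | ·): 1: 0.15375; 2: 0.13541; 3: 0.00176642.
Posterior ∝ prior × likelihood. Numerator for 1: 0.34·0.15375 = 0.052275.
Normalizing constant: 0.34·0.15375 + 0.21·0.13541 + 0.45·0.00176642 = 0.081506.
P(1 | observation) = 0.052275 / 0.081506 = 0.641364.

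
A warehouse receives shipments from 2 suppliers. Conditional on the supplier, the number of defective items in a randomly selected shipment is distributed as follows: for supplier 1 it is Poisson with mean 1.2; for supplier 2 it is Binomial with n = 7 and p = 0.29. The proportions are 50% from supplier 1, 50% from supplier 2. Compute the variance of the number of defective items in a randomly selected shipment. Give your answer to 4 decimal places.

Per component, 1: μ=1.2, E[X²]=2.64; 2: μ=2.03, E[X²]=5.5622.
E[X] = 0.5·1.2 + 0.5·2.03 = 1.615.
E[X²] = 0.5·2.64 + 0.5·5.5622 = 4.1011.
Var(X) = E[X²] − (E[X])² = 4.1011 − 2.60822 = 1.49287.

1.4929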